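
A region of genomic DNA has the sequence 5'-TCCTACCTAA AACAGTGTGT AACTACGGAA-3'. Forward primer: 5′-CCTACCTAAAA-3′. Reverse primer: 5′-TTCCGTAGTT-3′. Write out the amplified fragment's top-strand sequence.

Scanning the template, CCTACCTAAAA occurs at positions 2–12; this primer anneals to the bottom strand there with its 3' end pointing downstream.
Reverse complement of the reverse primer: AACTACGGAA. This occurs on the top strand at positions 21–30.
The product is the template from position 2 through 30 (29 bp).

5'-CCTACCTAAAACAGTGTGTAACTACGGAA-3'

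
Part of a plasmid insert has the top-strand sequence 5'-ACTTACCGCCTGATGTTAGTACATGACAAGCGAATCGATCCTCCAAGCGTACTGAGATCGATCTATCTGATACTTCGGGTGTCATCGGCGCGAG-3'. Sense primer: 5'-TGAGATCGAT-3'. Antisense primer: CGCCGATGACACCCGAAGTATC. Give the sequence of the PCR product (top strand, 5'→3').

5'-TGAGATCGATCTATCTGATACTTCGGGTGTCATCGGCG-3'

Forward primer TGAGATCGAT is found on the top strand at positions 53–62.
Reverse complement of the reverse primer: GATACTTCGGGTGTCATCGGCG. This occurs on the top strand at positions 69–90.
The product is the template from position 53 through 90 (38 bp).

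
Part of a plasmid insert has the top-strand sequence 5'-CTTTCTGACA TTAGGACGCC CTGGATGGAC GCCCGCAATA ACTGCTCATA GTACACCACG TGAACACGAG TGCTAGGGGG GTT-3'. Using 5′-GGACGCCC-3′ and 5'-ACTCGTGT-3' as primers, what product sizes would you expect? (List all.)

The forward primer GGACGCCC matches the top strand at positions 14–21, 27–34.
The reverse primer's reverse complement is ACACGAGT, matching at positions 64–71.
Each forward site pairs with the reverse site to give a product ending at position 71: sizes 58, 45 bp.

58 bp, 45 bp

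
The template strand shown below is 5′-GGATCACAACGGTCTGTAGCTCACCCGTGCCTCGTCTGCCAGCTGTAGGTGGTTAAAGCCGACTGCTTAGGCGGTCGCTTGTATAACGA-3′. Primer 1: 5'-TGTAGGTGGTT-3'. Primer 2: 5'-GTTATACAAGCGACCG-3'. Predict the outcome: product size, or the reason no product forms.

Primer 1 (TGTAGGTGGTT) matches the top strand at positions 44–54; it acts as a forward primer.
Primer 2's reverse complement is CGGTCGCTTGTATAAC, matching the top strand at positions 72–87; it acts as a reverse primer.
The 3' ends face each other across positions 44–87, giving a 44 bp product.

Yes — a 44 bp product.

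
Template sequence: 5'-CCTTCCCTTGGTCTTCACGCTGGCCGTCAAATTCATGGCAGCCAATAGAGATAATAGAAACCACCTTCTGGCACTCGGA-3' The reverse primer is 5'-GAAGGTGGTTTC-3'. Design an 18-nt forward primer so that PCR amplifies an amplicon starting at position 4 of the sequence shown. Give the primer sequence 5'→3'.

5'-TCCCTTGGTCTTCACGCT-3'

The reverse primer's reverse complement GAAACCACCTTC matches the template at positions 57–68; the product starts at position 4.
The forward primer is identical to the top strand over positions 4–21: TCCCTTGGTCTTCACGCT.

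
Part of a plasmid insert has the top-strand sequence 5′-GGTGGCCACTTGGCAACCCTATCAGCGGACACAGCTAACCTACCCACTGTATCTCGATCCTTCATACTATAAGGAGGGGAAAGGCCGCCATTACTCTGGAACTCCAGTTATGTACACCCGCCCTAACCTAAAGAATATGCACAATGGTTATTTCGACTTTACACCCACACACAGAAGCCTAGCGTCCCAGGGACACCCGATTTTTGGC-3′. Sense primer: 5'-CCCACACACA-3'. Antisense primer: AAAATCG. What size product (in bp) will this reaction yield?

41 bp

Forward primer CCCACACACA is found on the top strand at positions 164–173.
The reverse primer's reverse complement is CGATTTT, which matches the template at positions 198–204.
Amplicon spans positions 164–204: 41 bp.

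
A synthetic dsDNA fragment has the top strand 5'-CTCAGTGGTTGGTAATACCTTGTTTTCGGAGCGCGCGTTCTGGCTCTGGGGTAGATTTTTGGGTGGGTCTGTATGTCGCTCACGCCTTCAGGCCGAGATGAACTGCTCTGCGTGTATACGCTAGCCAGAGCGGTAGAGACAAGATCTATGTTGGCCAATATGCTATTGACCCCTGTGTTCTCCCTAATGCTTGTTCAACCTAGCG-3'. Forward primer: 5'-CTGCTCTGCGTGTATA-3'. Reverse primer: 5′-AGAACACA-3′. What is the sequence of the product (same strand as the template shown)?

Forward primer CTGCTCTGCGTGTATA is found on the top strand at positions 103–118.
Reverse complement of the reverse primer: TGTGTTCT. This occurs on the top strand at positions 174–181.
The product is the template from position 103 through 181 (79 bp).

5'-CTGCTCTGCGTGTATACGCTAGCCAGAGCGGTAGAGACAAGATCTATGTTGGCCAATATGCTATTGACCCCTGTGTTCT-3'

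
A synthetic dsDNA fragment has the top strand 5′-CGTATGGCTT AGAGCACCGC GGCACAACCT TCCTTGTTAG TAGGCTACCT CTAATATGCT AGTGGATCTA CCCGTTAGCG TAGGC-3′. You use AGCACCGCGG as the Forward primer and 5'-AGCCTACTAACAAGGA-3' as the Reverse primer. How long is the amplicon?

Scanning the template, AGCACCGCGG occurs at positions 13–22; this primer anneals to the bottom strand there with its 3' end pointing downstream.
Reverse complement of the reverse primer: TCCTTGTTAGTAGGCT. This occurs on the top strand at positions 31–46.
Product length = (reverse-primer end) − (forward-primer start) + 1 = 46 − 13 + 1 = 34 bp.

34 bp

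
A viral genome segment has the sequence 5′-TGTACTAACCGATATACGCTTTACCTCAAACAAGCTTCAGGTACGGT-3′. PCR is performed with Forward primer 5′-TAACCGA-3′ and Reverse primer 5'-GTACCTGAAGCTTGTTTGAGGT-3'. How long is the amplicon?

39 bp

The forward primer matches the template at positions 6–12.
Taking the reverse complement of GTACCTGAAGCTTGTTTGAGGT gives ACCTCAAACAAGCTTCAGGTAC, found at positions 23–44 on the template; the primer anneals here to the top strand with its 3' end pointing upstream.
Amplicon spans positions 6–44: 39 bp.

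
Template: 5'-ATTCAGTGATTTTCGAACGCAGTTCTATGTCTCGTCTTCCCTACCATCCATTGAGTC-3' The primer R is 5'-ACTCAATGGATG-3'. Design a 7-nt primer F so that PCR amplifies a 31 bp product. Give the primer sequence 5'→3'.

The reverse primer's reverse complement CATCCATTGAGT matches the template at positions 45–56, so the product ends at position 56.
A 31 bp product then starts at position 56 − 31 + 1 = 26.
The forward primer is identical to the top strand there: TATGTCT.

5'-TATGTCT-3'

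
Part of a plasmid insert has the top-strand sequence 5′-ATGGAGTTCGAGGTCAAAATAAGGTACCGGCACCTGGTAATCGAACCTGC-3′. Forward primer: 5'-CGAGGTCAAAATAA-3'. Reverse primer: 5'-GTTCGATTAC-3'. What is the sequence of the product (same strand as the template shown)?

5'-CGAGGTCAAAATAAGGTACCGGCACCTGGTAATCGAAC-3'

Forward primer CGAGGTCAAAATAA is found on the top strand at positions 9–22.
Reverse complement of the reverse primer: GTAATCGAAC. This occurs on the top strand at positions 37–46.
The product is the template from position 9 through 46 (38 bp).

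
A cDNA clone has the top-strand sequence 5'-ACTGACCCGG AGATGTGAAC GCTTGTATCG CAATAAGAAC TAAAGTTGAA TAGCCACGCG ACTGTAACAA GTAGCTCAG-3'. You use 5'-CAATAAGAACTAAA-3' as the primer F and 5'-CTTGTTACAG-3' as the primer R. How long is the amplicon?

41 bp

Scanning the template, CAATAAGAACTAAA occurs at positions 31–44; this primer anneals to the bottom strand there with its 3' end pointing downstream.
The reverse primer's reverse complement is CTGTAACAAG, which matches the template at positions 62–71.
The product runs from position 31 to position 71, so its length is 71 − 31 + 1 = 41 bp.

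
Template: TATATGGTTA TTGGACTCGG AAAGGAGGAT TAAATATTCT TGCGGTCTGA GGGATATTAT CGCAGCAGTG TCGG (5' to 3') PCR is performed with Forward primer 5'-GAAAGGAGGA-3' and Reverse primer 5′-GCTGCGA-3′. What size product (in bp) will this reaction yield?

47 bp

The forward primer matches the template at positions 20–29.
The reverse primer's reverse complement is TCGCAGC, which matches the template at positions 60–66.
Amplicon spans positions 20–66: 47 bp.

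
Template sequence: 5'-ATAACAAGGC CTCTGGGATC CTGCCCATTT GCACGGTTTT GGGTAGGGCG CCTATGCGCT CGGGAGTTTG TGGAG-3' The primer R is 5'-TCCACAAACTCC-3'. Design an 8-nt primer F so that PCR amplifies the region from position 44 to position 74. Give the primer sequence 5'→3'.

The reverse primer's reverse complement GGAGTTTGTGGA matches the template at positions 63–74; the product starts at position 44.
The forward primer is identical to the top strand over positions 44–51: TAGGGCGC.

5'-TAGGGCGC-3'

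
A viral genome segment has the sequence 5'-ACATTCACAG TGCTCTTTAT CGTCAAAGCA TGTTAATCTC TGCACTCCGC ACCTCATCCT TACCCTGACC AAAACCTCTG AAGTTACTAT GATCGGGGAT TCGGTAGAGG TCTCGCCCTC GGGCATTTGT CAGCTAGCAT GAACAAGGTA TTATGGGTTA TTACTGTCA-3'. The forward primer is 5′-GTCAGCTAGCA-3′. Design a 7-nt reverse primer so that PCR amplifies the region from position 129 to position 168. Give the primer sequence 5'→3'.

5'-GACAGTA-3'

The product's 3' end on the top strand is position 168.
The reverse primer anneals to the top strand over positions 162–168, i.e. to TACTGTC.
Its sequence written 5'→3' is the reverse complement: GACAGTA.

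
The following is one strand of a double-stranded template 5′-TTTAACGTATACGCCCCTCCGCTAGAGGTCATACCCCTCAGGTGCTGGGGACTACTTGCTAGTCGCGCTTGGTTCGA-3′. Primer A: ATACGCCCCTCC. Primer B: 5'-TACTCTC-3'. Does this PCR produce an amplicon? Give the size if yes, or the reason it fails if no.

Primer B (TACTCTC) does not match the top strand, and its reverse complement GAGAGTA does not match either.
With no annealing site for primer B, no amplification occurs.

No product — primer B has no binding site in the template.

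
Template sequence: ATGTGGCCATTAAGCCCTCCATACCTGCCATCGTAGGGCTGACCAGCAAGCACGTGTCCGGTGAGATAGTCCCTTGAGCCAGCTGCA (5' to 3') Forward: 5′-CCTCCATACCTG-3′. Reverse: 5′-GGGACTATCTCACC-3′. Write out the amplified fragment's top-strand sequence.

The forward primer matches the template at positions 16–27.
Reverse complement of the reverse primer: GGTGAGATAGTCCC. This occurs on the top strand at positions 60–73.
The product is the template from position 16 through 73 (58 bp).

5'-CCTCCATACCTGCCATCGTAGGGCTGACCAGCAAGCACGTGTCCGGTGAGATAGTCCC-3'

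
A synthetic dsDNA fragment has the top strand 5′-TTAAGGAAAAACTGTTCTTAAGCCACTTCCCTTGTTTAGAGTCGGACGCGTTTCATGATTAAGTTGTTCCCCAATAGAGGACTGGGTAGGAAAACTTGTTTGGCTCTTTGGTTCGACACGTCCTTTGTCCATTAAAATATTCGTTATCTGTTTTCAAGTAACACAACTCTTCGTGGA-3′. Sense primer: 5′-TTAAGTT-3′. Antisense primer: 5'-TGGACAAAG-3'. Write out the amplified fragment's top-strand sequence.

5'-TTAAGTTGTTCCCCAATAGAGGACTGGGTAGGAAAACTTGTTTGGCTCTTTGGTTCGACACGTCCTTTGTCCA-3'

Forward primer TTAAGTT is found on the top strand at positions 59–65.
Taking the reverse complement of TGGACAAAG gives CTTTGTCCA, found at positions 123–131 on the template; the primer anneals here to the top strand with its 3' end pointing upstream.
The product is the template from position 59 through 131 (73 bp).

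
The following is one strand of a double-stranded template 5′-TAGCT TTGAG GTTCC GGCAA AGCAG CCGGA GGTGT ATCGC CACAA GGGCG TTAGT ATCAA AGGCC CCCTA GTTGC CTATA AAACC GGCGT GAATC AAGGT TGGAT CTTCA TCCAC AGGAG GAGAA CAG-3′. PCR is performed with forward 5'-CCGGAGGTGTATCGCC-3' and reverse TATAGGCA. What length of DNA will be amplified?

55 bp

Scanning the template, CCGGAGGTGTATCGCC occurs at positions 26–41; this primer anneals to the bottom strand there with its 3' end pointing downstream.
The reverse primer's reverse complement is TGCCTATA, which matches the template at positions 73–80.
Product length = (reverse-primer end) − (forward-primer start) + 1 = 80 − 26 + 1 = 55 bp.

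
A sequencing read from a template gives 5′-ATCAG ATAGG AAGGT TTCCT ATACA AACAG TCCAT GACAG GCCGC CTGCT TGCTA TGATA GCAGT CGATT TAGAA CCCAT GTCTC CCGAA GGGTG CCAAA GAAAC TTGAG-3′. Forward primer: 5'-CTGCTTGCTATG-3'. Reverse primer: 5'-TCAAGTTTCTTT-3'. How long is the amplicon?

64 bp

Scanning the template, CTGCTTGCTATG occurs at positions 46–57; this primer anneals to the bottom strand there with its 3' end pointing downstream.
The reverse primer's reverse complement is AAAGAAACTTGA, which matches the template at positions 98–109.
Product length = (reverse-primer end) − (forward-primer start) + 1 = 109 − 46 + 1 = 64 bp.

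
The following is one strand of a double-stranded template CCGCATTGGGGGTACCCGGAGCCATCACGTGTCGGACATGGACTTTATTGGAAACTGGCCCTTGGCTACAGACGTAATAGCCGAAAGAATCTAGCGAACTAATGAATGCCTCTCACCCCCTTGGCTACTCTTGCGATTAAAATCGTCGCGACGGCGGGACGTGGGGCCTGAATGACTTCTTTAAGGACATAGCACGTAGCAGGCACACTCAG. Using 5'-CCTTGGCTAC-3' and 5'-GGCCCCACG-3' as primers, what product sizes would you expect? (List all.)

109 bp, 50 bp

The forward primer CCTTGGCTAC matches the top strand at positions 60–69, 119–128.
The reverse primer's reverse complement is CGTGGGGCC, matching at positions 160–168.
Each forward site pairs with the reverse site to give a product ending at position 168: sizes 109, 50 bp.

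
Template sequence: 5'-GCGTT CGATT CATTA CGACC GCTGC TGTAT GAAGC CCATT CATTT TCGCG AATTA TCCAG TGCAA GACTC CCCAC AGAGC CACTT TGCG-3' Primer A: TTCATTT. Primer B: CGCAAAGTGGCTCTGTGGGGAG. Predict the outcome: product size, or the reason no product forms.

Primer A (TTCATTT) matches the top strand at positions 39–45; it acts as a forward primer.
Primer B's reverse complement is CTCCCCACAGAGCCACTTTGCG, matching the top strand at positions 68–89; it acts as a reverse primer.
The 3' ends face each other across positions 39–89, giving a 51 bp product.

Yes — a 51 bp product.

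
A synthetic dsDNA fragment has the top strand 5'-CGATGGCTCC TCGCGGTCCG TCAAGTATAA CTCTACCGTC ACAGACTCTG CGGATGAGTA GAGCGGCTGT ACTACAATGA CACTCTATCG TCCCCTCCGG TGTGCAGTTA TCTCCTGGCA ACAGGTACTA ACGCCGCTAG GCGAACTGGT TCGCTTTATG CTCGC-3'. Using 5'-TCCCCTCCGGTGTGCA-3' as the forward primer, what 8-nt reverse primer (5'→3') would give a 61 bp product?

The forward primer binds at positions 91–106, so a 61 bp product ends at position 91 + 61 − 1 = 151.
The reverse primer anneals to the top strand over positions 144–151, i.e. to AACTGGTT.
Its sequence written 5'→3' is the reverse complement: AACCAGTT.

5'-AACCAGTT-3'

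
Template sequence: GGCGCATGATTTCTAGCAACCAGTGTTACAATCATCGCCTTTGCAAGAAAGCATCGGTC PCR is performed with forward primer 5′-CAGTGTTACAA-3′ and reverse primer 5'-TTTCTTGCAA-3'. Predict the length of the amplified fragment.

30 bp

Scanning the template, CAGTGTTACAA occurs at positions 21–31; this primer anneals to the bottom strand there with its 3' end pointing downstream.
The reverse primer's reverse complement is TTGCAAGAAA, which matches the template at positions 41–50.
The product runs from position 21 to position 50, so its length is 50 − 21 + 1 = 30 bp.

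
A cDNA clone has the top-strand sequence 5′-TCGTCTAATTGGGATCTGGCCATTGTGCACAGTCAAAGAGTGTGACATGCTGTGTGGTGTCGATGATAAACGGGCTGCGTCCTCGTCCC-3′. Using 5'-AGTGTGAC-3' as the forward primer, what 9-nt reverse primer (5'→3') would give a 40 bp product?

The forward primer binds at positions 39–46, so a 40 bp product ends at position 39 + 40 − 1 = 78.
The reverse primer anneals to the top strand over positions 70–78, i.e. to ACGGGCTGC.
Its sequence written 5'→3' is the reverse complement: GCAGCCCGT.

5'-GCAGCCCGT-3'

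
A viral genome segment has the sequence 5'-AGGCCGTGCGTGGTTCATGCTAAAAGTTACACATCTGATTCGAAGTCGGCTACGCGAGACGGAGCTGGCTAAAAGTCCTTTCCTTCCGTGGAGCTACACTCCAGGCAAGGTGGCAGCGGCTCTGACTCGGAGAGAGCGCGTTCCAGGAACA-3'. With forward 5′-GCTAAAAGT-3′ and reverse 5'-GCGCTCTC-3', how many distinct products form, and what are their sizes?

The forward primer GCTAAAAGT matches the top strand at positions 19–27, 68–76.
The reverse primer's reverse complement is GAGAGCGC, matching at positions 132–139.
Each forward site pairs with the reverse site to give a product ending at position 139: sizes 121, 72 bp.

Two products: 121 bp, 72 bp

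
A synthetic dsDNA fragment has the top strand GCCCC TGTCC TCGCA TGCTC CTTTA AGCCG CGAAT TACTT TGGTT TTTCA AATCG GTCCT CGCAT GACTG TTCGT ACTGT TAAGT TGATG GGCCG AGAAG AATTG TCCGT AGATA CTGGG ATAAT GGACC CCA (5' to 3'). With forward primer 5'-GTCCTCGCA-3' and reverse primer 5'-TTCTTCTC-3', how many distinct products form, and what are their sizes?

Two products: 96 bp, 47 bp

The forward primer GTCCTCGCA matches the top strand at positions 7–15, 56–64.
The reverse primer's reverse complement is GAGAAGAA, matching at positions 95–102.
Each forward site pairs with the reverse site to give a product ending at position 102: sizes 96, 47 bp.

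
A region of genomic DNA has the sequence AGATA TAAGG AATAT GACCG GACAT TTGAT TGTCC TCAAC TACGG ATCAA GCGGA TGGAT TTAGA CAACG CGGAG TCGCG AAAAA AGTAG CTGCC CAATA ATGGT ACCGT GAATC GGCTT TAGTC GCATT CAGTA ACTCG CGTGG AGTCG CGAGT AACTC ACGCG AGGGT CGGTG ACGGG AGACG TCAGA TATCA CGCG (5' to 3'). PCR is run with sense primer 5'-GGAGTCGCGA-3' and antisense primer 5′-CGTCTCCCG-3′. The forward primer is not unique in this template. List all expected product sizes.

The forward primer GGAGTCGCGA matches the top strand at positions 72–81, 144–153.
The reverse primer's reverse complement is CGGGAGACG, matching at positions 177–185.
Each forward site pairs with the reverse site to give a product ending at position 185: sizes 114, 42 bp.

114 bp, 42 bp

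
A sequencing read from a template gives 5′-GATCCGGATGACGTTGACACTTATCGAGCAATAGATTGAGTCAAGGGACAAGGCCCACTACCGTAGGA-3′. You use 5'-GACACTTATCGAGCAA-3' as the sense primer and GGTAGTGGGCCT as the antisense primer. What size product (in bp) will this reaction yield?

47 bp

Forward primer GACACTTATCGAGCAA is found on the top strand at positions 16–31.
The reverse primer's reverse complement is AGGCCCACTACC, which matches the template at positions 51–62.
The product runs from position 16 to position 62, so its length is 62 − 16 + 1 = 47 bp.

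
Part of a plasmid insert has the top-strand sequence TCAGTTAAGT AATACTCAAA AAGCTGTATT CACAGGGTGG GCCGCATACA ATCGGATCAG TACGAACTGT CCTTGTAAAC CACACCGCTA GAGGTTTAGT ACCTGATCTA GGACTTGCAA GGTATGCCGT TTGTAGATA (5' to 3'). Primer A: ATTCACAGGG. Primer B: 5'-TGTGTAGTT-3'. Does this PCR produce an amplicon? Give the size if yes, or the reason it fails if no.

Primer B (TGTGTAGTT) does not match the top strand, and its reverse complement AACTACACA does not match either.
With no annealing site for primer B, no amplification occurs.

No product — primer B has no binding site in the template.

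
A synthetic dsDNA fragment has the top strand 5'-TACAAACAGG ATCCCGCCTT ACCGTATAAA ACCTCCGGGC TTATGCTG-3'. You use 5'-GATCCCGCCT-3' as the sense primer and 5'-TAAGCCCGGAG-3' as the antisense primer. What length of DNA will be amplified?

The forward primer matches the template at positions 10–19.
Reverse complement of the reverse primer: CTCCGGGCTTA. This occurs on the top strand at positions 33–43.
Product length = (reverse-primer end) − (forward-primer start) + 1 = 43 − 10 + 1 = 34 bp.

34 bp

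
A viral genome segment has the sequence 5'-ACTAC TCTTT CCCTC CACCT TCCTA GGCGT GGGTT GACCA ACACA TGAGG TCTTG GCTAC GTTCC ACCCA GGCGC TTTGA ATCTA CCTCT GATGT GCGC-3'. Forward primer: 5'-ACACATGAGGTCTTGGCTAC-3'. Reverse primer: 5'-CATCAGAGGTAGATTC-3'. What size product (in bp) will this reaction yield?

54 bp

Scanning the template, ACACATGAGGTCTTGGCTAC occurs at positions 41–60; this primer anneals to the bottom strand there with its 3' end pointing downstream.
The reverse primer's reverse complement is GAATCTACCTCTGATG, which matches the template at positions 79–94.
Product length = (reverse-primer end) − (forward-primer start) + 1 = 94 − 41 + 1 = 54 bp.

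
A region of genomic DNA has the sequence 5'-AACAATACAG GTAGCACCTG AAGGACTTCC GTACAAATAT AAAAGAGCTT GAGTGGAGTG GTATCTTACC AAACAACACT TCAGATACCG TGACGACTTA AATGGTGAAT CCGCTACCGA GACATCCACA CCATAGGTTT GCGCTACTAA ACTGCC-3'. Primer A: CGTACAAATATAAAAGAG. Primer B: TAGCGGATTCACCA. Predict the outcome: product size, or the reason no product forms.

Primer A (CGTACAAATATAAAAGAG) matches the top strand at positions 30–47; it acts as a forward primer.
Primer B's reverse complement is TGGTGAATCCGCTA, matching the top strand at positions 103–116; it acts as a reverse primer.
The 3' ends face each other across positions 30–116, giving an 87 bp product.

Yes — an 87 bp product.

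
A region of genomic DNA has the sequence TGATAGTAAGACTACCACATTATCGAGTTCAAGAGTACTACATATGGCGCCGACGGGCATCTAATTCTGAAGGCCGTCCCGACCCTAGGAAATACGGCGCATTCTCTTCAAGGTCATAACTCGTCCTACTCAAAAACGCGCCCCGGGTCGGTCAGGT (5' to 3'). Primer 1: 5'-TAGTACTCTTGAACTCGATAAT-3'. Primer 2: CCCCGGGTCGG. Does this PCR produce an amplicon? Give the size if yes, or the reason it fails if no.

Primer 1 (TAGTACTCTTGAACTCGATAAT) has reverse complement ATTATCGAGTTCAAGAGTACTA, which matches the top strand at positions 19–40; primer 1 anneals to the top strand there with its 3' end pointing upstream toward position 19.
Primer 2 (CCCCGGGTCGG) matches the top strand directly at positions 141–151; it anneals to the bottom strand with its 3' end pointing downstream toward position 151.
The 3' ends diverge (primer 1 extends toward position 1, primer 2 toward position 157), so the primers never converge on a shared product.

No product — the primers' 3' ends point away from each other.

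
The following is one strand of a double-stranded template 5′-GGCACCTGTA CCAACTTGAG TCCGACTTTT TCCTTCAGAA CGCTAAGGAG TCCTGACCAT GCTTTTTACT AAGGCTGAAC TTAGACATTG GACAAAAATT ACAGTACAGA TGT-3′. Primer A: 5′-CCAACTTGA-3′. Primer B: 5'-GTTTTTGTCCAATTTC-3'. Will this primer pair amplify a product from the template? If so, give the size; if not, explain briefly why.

No product — primer B has no binding site in the template.

Primer B (GTTTTTGTCCAATTTC) does not match the top strand, and its reverse complement GAAATTGGACAAAAAC does not match either.
With no annealing site for primer B, no amplification occurs.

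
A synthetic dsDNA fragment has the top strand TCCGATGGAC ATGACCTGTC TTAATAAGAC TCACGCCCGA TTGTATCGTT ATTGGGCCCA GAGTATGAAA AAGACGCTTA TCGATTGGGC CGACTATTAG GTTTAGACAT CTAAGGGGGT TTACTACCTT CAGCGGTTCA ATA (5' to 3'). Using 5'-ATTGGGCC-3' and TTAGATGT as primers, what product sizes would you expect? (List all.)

The forward primer ATTGGGCC matches the top strand at positions 51–58, 84–91.
The reverse primer's reverse complement is ACATCTAA, matching at positions 107–114.
Each forward site pairs with the reverse site to give a product ending at position 114: sizes 64, 31 bp.

64 bp, 31 bp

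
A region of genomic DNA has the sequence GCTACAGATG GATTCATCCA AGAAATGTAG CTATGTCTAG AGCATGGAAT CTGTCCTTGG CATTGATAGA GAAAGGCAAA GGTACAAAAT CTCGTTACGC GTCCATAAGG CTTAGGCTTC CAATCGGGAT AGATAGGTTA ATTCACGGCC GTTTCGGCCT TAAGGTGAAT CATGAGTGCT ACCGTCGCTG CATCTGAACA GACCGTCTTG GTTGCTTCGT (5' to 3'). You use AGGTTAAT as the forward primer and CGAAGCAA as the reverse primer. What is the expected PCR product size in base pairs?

85 bp

Scanning the template, AGGTTAAT occurs at positions 135–142; this primer anneals to the bottom strand there with its 3' end pointing downstream.
The reverse primer's reverse complement is TTGCTTCG, which matches the template at positions 212–219.
The product runs from position 135 to position 219, so its length is 219 − 135 + 1 = 85 bp.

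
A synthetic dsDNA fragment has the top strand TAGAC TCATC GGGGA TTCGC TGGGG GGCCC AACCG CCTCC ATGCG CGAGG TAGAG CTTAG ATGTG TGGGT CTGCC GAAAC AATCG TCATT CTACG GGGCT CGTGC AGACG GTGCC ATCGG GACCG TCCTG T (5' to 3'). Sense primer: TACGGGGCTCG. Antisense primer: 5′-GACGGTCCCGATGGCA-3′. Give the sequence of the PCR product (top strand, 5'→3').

Forward primer TACGGGGCTCG is found on the top strand at positions 92–102.
The reverse primer's reverse complement is TGCCATCGGGACCGTC, which matches the template at positions 112–127.
The product is the template from position 92 through 127 (36 bp).

5'-TACGGGGCTCGTGCAGACGGTGCCATCGGGACCGTC-3'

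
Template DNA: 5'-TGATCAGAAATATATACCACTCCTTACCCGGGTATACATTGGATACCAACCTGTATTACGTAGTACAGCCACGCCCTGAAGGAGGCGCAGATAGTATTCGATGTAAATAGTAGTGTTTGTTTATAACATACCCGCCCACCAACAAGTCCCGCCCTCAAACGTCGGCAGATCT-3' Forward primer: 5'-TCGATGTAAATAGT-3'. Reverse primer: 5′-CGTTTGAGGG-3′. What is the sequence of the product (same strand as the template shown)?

The forward primer matches the template at positions 98–111.
Taking the reverse complement of CGTTTGAGGG gives CCCTCAAACG, found at positions 152–161 on the template; the primer anneals here to the top strand with its 3' end pointing upstream.
The product is the template from position 98 through 161 (64 bp).

5'-TCGATGTAAATAGTAGTGTTTGTTTATAACATACCCGCCCACCAACAAGTCCCGCCCTCAAACG-3'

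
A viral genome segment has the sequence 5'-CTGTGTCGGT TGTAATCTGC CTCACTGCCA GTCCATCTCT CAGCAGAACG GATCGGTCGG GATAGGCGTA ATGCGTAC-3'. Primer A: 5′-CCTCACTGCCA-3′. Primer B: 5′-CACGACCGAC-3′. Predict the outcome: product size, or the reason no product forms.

No product — primer B has no binding site in the template.

Primer B (CACGACCGAC) does not match the top strand, and its reverse complement GTCGGTCGTG does not match either.
With no annealing site for primer B, no amplification occurs.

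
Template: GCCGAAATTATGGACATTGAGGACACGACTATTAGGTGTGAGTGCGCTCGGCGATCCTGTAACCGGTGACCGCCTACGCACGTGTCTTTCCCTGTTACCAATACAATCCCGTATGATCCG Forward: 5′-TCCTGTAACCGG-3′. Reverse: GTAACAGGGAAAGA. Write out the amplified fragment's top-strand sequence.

Forward primer TCCTGTAACCGG is found on the top strand at positions 55–66.
Taking the reverse complement of GTAACAGGGAAAGA gives TCTTTCCCTGTTAC, found at positions 85–98 on the template; the primer anneals here to the top strand with its 3' end pointing upstream.
The product is the template from position 55 through 98 (44 bp).

5'-TCCTGTAACCGGTGACCGCCTACGCACGTGTCTTTCCCTGTTAC-3'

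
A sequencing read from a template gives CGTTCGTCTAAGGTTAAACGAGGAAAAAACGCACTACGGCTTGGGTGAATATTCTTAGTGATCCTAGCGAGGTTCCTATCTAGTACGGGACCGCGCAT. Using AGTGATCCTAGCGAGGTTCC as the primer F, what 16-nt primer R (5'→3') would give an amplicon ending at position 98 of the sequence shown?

5'-ATGCGCGGTCCCGTAC-3'

The forward primer binds at positions 57–76; the product's 3' end on the top strand is position 98.
The reverse primer anneals to the top strand over positions 83–98, i.e. to GTACGGGACCGCGCAT.
Its sequence written 5'→3' is the reverse complement: ATGCGCGGTCCCGTAC.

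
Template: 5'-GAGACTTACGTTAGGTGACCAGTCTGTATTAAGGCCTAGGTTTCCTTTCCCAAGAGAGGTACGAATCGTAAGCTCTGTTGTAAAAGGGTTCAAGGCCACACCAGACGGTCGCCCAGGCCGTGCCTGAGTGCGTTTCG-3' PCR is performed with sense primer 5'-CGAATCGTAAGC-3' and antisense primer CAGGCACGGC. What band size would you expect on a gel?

65 bp

Scanning the template, CGAATCGTAAGC occurs at positions 62–73; this primer anneals to the bottom strand there with its 3' end pointing downstream.
Taking the reverse complement of CAGGCACGGC gives GCCGTGCCTG, found at positions 117–126 on the template; the primer anneals here to the top strand with its 3' end pointing upstream.
Product length = (reverse-primer end) − (forward-primer start) + 1 = 126 − 62 + 1 = 65 bp.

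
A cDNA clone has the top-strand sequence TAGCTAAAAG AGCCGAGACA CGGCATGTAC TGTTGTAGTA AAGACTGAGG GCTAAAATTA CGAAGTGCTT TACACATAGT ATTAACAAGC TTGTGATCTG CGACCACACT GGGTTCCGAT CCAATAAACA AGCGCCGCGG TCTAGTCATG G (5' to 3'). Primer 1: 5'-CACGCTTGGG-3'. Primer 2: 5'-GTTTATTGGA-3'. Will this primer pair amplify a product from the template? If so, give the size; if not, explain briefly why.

Primer 1 (CACGCTTGGG) does not match the top strand, and its reverse complement CCCAAGCGTG does not match either.
With no annealing site for primer 1, no amplification occurs.

No product — primer 1 has no binding site in the template.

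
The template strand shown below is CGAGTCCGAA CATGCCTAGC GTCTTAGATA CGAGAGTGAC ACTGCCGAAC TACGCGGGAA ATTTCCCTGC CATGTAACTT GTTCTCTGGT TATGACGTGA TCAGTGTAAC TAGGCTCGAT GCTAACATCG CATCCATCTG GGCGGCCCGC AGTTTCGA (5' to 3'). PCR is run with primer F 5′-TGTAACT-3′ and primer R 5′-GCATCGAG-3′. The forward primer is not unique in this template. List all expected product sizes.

The forward primer TGTAACT matches the top strand at positions 73–79, 105–111.
The reverse primer's reverse complement is CTCGATGC, matching at positions 115–122.
Each forward site pairs with the reverse site to give a product ending at position 122: sizes 50, 18 bp.

50 bp, 18 bp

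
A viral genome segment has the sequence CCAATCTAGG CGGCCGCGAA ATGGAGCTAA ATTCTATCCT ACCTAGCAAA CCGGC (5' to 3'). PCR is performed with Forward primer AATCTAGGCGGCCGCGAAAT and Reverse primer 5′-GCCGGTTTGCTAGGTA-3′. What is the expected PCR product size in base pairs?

53 bp

The forward primer matches the template at positions 3–22.
Reverse complement of the reverse primer: TACCTAGCAAACCGGC. This occurs on the top strand at positions 40–55.
Product length = (reverse-primer end) − (forward-primer start) + 1 = 55 − 3 + 1 = 53 bp.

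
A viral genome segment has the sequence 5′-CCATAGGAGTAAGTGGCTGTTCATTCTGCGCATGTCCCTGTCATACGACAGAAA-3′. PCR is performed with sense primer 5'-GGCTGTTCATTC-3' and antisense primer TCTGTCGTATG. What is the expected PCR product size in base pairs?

38 bp

Scanning the template, GGCTGTTCATTC occurs at positions 15–26; this primer anneals to the bottom strand there with its 3' end pointing downstream.
Reverse complement of the reverse primer: CATACGACAGA. This occurs on the top strand at positions 42–52.
Product length = (reverse-primer end) − (forward-primer start) + 1 = 52 − 15 + 1 = 38 bp.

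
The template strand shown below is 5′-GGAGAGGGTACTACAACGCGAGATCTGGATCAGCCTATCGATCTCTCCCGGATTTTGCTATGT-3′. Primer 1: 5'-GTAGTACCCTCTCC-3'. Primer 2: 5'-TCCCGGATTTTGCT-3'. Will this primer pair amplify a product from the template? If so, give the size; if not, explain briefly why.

Primer 1 (GTAGTACCCTCTCC) has reverse complement GGAGAGGGTACTAC, which matches the top strand at positions 1–14; primer 1 anneals to the top strand there with its 3' end pointing upstream toward position 1.
Primer 2 (TCCCGGATTTTGCT) matches the top strand directly at positions 46–59; it anneals to the bottom strand with its 3' end pointing downstream toward position 59.
The 3' ends diverge (primer 1 extends toward position 1, primer 2 toward position 63), so the primers never converge on a shared product.

No product — the primers' 3' ends point away from each other.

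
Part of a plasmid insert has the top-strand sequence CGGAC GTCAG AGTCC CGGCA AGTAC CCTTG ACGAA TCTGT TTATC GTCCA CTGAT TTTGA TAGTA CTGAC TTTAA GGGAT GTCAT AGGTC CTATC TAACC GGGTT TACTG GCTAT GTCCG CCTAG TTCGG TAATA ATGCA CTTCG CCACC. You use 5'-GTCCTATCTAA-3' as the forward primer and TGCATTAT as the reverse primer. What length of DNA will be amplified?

The forward primer matches the template at positions 88–98.
Reverse complement of the reverse primer: ATAATGCA. This occurs on the top strand at positions 133–140.
The product runs from position 88 to position 140, so its length is 140 − 88 + 1 = 53 bp.

53 bp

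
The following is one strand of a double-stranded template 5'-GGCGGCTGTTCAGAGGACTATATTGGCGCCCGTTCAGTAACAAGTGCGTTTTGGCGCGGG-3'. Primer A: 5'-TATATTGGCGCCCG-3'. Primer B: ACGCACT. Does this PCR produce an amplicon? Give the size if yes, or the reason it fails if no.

Primer A (TATATTGGCGCCCG) matches the top strand at positions 19–32; it acts as a forward primer.
Primer B's reverse complement is AGTGCGT, matching the top strand at positions 43–49; it acts as a reverse primer.
The 3' ends face each other across positions 19–49, giving a 31 bp product.

Yes — a 31 bp product.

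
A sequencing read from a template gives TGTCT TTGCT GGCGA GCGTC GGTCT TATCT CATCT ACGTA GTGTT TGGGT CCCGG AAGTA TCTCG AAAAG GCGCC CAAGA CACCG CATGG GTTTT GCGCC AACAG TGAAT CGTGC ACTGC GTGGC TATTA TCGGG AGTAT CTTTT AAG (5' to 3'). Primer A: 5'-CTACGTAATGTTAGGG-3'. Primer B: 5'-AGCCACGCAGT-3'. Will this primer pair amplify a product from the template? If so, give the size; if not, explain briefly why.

Primer A (CTACGTAATGTTAGGG) does not match the top strand, and its reverse complement CCCTAACATTACGTAG does not match either.
With no annealing site for primer A, no amplification occurs.

No product — primer A has no binding site in the template.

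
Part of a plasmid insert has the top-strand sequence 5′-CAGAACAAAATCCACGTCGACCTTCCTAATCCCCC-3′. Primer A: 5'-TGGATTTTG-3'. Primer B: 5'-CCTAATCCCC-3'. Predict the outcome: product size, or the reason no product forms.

Primer A (TGGATTTTG) has reverse complement CAAAATCCA, which matches the top strand at positions 6–14; primer A anneals to the top strand there with its 3' end pointing upstream toward position 6.
Primer B (CCTAATCCCC) matches the top strand directly at positions 25–34; it anneals to the bottom strand with its 3' end pointing downstream toward position 34.
The 3' ends diverge (primer A extends toward position 1, primer B toward position 35), so the primers never converge on a shared product.

No product — the primers' 3' ends point away from each other.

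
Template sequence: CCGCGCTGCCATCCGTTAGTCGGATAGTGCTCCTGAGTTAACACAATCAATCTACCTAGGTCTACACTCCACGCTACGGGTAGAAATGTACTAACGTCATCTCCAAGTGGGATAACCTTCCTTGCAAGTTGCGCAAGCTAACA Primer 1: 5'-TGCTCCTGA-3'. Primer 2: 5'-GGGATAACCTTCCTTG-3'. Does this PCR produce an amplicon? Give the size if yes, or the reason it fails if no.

No product — both primers anneal to the same strand and extend in the same direction.

Primer 1 (TGCTCCTGA) matches the top strand at positions 28–36 (3' end points downstream).
Primer 2 (GGGATAACCTTCCTTG) also matches the top strand directly, at positions 109–124 — its reverse complement CAAGGAAGGTTATCCC is not present.
Both primers anneal to the bottom strand with 3' ends pointing the same way, so neither can prime synthesis back toward the other.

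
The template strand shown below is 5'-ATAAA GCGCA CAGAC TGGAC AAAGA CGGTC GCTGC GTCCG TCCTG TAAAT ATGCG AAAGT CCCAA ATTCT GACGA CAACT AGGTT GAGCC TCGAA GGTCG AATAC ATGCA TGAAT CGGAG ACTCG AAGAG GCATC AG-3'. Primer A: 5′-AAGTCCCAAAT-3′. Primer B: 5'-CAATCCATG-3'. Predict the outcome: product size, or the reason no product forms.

Primer B (CAATCCATG) does not match the top strand, and its reverse complement CATGGATTG does not match either.
With no annealing site for primer B, no amplification occurs.

No product — primer B has no binding site in the template.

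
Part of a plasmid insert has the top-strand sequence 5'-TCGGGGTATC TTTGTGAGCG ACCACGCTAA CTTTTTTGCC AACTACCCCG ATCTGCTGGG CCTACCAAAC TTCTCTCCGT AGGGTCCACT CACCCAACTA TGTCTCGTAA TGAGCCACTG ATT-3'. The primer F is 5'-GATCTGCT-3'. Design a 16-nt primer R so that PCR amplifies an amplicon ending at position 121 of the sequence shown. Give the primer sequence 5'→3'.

5'-TCAGTGGCTCATTACG-3'

The forward primer binds at positions 50–57; the product's 3' end on the top strand is position 121.
The reverse primer anneals to the top strand over positions 106–121, i.e. to CGTAATGAGCCACTGA.
Its sequence written 5'→3' is the reverse complement: TCAGTGGCTCATTACG.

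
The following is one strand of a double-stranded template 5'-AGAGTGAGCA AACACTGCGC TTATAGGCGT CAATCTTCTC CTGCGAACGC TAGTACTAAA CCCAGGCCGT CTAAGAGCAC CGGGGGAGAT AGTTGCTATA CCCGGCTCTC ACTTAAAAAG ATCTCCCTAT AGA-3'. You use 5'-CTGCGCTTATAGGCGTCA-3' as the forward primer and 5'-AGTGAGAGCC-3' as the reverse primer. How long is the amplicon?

Scanning the template, CTGCGCTTATAGGCGTCA occurs at positions 15–32; this primer anneals to the bottom strand there with its 3' end pointing downstream.
Reverse complement of the reverse primer: GGCTCTCACT. This occurs on the top strand at positions 104–113.
Product length = (reverse-primer end) − (forward-primer start) + 1 = 113 − 15 + 1 = 99 bp.

99 bp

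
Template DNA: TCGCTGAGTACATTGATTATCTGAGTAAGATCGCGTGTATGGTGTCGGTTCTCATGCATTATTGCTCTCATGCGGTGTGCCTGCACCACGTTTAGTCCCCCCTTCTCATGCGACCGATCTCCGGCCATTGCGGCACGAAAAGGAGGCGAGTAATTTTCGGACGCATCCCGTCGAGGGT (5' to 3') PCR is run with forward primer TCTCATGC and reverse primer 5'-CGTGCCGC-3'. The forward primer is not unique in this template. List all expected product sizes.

The forward primer TCTCATGC matches the top strand at positions 50–57, 66–73, 104–111.
The reverse primer's reverse complement is GCGGCACG, matching at positions 130–137.
Each forward site pairs with the reverse site to give a product ending at position 137: sizes 88, 72, 34 bp.

88 bp, 72 bp, 34 bp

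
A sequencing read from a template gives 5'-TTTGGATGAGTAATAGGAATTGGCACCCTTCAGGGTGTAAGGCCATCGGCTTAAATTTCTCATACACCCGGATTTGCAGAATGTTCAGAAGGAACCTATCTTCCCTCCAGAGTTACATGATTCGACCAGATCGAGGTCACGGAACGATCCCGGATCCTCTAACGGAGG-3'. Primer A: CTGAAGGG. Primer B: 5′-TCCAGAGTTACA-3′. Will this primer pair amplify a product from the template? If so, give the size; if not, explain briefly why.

No product — the primers' 3' ends point away from each other.

Primer A (CTGAAGGG) has reverse complement CCCTTCAG, which matches the top strand at positions 26–33; primer A anneals to the top strand there with its 3' end pointing upstream toward position 26.
Primer B (TCCAGAGTTACA) matches the top strand directly at positions 106–117; it anneals to the bottom strand with its 3' end pointing downstream toward position 117.
The 3' ends diverge (primer A extends toward position 1, primer B toward position 168), so the primers never converge on a shared product.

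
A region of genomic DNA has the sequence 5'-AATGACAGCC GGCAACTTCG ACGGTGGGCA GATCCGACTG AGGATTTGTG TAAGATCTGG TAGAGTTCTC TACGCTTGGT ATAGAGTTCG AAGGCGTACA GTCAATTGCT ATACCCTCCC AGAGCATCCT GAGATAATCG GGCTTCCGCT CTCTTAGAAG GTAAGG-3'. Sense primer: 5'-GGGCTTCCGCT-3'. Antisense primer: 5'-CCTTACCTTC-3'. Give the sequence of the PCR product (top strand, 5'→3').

5'-GGGCTTCCGCTCTCTTAGAAGGTAAGG-3'

The forward primer matches the template at positions 140–150.
Reverse complement of the reverse primer: GAAGGTAAGG. This occurs on the top strand at positions 157–166.
The product is the template from position 140 through 166 (27 bp).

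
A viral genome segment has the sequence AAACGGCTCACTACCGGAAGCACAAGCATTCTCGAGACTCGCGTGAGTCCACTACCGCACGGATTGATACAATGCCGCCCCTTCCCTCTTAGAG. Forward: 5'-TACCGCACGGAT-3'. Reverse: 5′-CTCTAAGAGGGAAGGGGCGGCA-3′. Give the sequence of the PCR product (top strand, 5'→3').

The forward primer matches the template at positions 53–64.
Reverse complement of the reverse primer: TGCCGCCCCTTCCCTCTTAGAG. This occurs on the top strand at positions 73–94.
The product is the template from position 53 through 94 (42 bp).

5'-TACCGCACGGATTGATACAATGCCGCCCCTTCCCTCTTAGAG-3'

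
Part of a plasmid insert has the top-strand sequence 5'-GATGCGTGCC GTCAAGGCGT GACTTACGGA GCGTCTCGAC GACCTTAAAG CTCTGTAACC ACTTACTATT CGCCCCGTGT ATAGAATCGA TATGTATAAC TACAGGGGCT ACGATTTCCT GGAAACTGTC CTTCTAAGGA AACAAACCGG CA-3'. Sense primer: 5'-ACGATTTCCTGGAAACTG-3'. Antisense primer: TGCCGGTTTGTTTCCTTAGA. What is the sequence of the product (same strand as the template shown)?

5'-ACGATTTCCTGGAAACTGTCCTTCTAAGGAAACAAACCGGCA-3'

Scanning the template, ACGATTTCCTGGAAACTG occurs at positions 111–128; this primer anneals to the bottom strand there with its 3' end pointing downstream.
The reverse primer's reverse complement is TCTAAGGAAACAAACCGGCA, which matches the template at positions 133–152.
The product is the template from position 111 through 152 (42 bp).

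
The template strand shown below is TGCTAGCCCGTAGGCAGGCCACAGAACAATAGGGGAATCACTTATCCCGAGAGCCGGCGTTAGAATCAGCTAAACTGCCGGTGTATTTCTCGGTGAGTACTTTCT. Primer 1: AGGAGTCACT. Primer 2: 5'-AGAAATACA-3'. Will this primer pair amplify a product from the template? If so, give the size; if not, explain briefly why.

Primer 1 (AGGAGTCACT) does not match the top strand, and its reverse complement AGTGACTCCT does not match either.
With no annealing site for primer 1, no amplification occurs.

No product — primer 1 has no binding site in the template.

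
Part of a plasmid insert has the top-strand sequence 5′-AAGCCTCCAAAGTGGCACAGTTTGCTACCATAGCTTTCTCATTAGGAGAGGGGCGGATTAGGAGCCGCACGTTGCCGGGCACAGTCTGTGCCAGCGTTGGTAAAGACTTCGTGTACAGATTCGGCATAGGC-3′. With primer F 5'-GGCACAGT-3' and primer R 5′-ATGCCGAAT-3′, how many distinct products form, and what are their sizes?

Two products: 114 bp, 50 bp

The forward primer GGCACAGT matches the top strand at positions 14–21, 78–85.
The reverse primer's reverse complement is ATTCGGCAT, matching at positions 119–127.
Each forward site pairs with the reverse site to give a product ending at position 127: sizes 114, 50 bp.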